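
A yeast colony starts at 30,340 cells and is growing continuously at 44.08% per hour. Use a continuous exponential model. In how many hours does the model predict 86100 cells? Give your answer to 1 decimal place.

t ≈ 2.4 hours

86100 = 30340 · e^(0.4408·t)
t = ln(86100/30340) / 0.4408 = ln(2.83784) / 0.4408 = 1.04304 / 0.4408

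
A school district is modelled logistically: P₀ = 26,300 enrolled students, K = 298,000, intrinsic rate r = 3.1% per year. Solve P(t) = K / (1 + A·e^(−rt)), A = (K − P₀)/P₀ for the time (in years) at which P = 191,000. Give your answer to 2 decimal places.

t ≈ 94.02 years

A = (298000 − 26300)/26300 = 10.3308
191000 = 298000/(1 + 10.3308·e^(−0.031t)) → 1 + 10.3308·e^(−0.031t) = 1.56021
e^(−0.031t) = 0.054227 → t = ln(18.44096)/0.031 = 2.91457/0.031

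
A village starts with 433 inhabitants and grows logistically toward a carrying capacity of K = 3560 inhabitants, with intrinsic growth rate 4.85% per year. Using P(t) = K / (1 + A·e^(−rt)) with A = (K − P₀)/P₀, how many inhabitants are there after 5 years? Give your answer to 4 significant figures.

A = (3560 − 433)/433 = 7.22171
P(5) = 3560 / (1 + 7.22171·e^(−0.0485·5)) = 3560 / (1 + 7.22171·0.784664)
= 3560 / 6.66661 ≈ 534

≈ 534.0 inhabitants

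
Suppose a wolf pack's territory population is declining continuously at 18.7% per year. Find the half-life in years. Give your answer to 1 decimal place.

half-life = ln(2) / |r| = 0.69315 / 0.187

half-life ≈ 3.7 years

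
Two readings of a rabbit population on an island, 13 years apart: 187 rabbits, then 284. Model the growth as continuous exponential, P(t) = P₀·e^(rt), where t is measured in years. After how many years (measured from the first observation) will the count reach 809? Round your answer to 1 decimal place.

r = ln(284/187) / 13 ≈ 0.032144 per year
t = ln(809/187) / r = 1.46469 / 0.032144 ≈ 45.567

t ≈ 45.6 years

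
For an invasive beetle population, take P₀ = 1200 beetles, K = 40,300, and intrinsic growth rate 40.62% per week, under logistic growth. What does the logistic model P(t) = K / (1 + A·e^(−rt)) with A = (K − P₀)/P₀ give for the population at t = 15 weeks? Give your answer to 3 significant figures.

A = (40300 − 1200)/1200 = 32.58333
P(15) = 40300 / (1 + 32.58333·e^(−0.4062·15)) = 40300 / (1 + 32.58333·0.002259)
= 40300 / 1.07359 ≈ 37537.49

≈ 37,500 beetles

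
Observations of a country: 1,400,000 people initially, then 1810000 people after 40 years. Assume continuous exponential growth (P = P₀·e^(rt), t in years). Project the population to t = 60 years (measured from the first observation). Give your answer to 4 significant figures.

r = ln(1810000/1400000) / 40 ≈ 0.006421 per year
P(60) = 1400000 · e^(0.006421·60) = 1400000 · 1.47003 ≈ 2058040.16

≈ 2,058,000 people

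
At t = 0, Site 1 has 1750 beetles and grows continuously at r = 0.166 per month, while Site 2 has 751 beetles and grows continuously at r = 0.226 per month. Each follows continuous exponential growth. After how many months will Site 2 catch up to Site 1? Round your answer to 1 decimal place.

t ≈ 14.1 months

1750·e^(0.166t) = 751·e^(0.226t)
1750/751 = e^((0.226 − 0.166)t) → ln(2.33023) = 0.06·t
t = 0.84597 / 0.06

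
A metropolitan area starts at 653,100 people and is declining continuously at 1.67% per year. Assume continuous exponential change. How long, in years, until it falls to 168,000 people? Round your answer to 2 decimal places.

t ≈ 81.30 years

168000 = 653100 · e^(-0.0167·t)
t = ln(168000/653100) / -0.0167 = ln(0.25723) / -0.0167 = -1.35777 / -0.0167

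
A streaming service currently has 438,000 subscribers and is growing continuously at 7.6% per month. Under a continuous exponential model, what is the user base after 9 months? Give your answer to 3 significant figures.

P(9) = 438000 · e^(0.076·9) = 438000 · e^(0.684)
= 438000 · 1.98179 ≈ 868023.61

≈ 868,000 subscribers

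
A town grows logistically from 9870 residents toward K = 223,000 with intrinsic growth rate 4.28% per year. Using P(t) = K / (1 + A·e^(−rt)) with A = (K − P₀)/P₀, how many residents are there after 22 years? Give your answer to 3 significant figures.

A = (223000 − 9870)/9870 = 21.59372
P(22) = 223000 / (1 + 21.59372·e^(−0.0428·22)) = 223000 / (1 + 21.59372·0.390003)
= 223000 / 9.42162 ≈ 23668.96

≈ 23,700 residents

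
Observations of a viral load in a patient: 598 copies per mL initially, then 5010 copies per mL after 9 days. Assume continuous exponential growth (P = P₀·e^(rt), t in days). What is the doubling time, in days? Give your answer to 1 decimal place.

doubling time ≈ 2.9 days

r = ln(5010/598) / 9 = ln(8.37793) / 9 ≈ 0.236178 per day
doubling time = ln 2 / |r| = 0.69315 / 0.236178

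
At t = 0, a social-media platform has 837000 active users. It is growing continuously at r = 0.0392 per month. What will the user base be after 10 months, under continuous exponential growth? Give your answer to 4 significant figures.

P(10) = 837000 · e^(0.0392·10) = 837000 · e^(0.392)
= 837000 · 1.47994 ≈ 1238707.86

≈ 1,239,000 active users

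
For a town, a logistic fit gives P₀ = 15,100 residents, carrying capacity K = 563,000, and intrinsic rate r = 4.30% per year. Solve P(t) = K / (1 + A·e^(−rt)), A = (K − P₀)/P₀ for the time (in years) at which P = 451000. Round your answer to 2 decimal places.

A = (563000 − 15100)/15100 = 36.28477
451000 = 563000/(1 + 36.28477·e^(−0.043t)) → 1 + 36.28477·e^(−0.043t) = 1.24834
e^(−0.043t) = 0.006844 → t = ln(146.11099)/0.043 = 4.98437/0.043

t ≈ 115.92 years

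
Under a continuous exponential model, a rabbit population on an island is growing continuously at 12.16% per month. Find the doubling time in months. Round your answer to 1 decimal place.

doubling time = ln(2) / |r| = 0.69315 / 0.1216

doubling time ≈ 5.7 months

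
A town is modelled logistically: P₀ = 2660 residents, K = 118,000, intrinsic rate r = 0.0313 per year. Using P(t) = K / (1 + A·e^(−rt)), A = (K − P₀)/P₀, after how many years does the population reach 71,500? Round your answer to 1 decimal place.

t ≈ 134.2 years

A = (118000 − 2660)/2660 = 43.3609
71500 = 118000/(1 + 43.3609·e^(−0.0313t)) → 1 + 43.3609·e^(−0.0313t) = 1.65035
e^(−0.0313t) = 0.014999 → t = ln(66.67322)/0.0313 = 4.1998/0.0313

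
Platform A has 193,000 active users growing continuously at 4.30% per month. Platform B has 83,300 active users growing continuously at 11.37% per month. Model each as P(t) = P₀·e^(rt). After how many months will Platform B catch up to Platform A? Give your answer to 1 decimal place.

193000·e^(0.043t) = 83300·e^(0.1137t)
193000/83300 = e^((0.1137 − 0.043)t) → ln(2.31693) = 0.0707·t
t = 0.84024 / 0.0707

t ≈ 11.9 months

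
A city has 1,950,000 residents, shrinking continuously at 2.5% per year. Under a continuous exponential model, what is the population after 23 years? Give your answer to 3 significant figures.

≈ 1,100,000 residents

P(23) = 1950000 · e^(-0.025·23) = 1950000 · e^(-0.575)
= 1950000 · 0.5627 ≈ 1097274.49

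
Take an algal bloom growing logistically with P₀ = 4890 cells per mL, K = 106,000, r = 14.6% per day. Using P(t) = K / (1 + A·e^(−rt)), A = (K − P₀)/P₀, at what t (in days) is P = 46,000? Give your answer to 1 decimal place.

A = (106000 − 4890)/4890 = 20.67689
46000 = 106000/(1 + 20.67689·e^(−0.146t)) → 1 + 20.67689·e^(−0.146t) = 2.30435
e^(−0.146t) = 0.063082 → t = ln(15.85228)/0.146 = 2.76331/0.146

t ≈ 18.9 days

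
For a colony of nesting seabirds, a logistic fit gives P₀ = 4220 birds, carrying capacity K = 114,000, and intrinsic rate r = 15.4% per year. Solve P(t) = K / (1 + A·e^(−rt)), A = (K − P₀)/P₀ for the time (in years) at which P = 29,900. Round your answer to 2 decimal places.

t ≈ 14.44 years

A = (114000 − 4220)/4220 = 26.01422
29900 = 114000/(1 + 26.01422·e^(−0.154t)) → 1 + 26.01422·e^(−0.154t) = 3.81271
e^(−0.154t) = 0.108122 → t = ln(9.24881)/0.154 = 2.2245/0.154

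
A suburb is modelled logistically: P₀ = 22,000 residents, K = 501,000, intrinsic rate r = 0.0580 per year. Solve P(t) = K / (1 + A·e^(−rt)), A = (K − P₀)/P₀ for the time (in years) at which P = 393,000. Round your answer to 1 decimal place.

t ≈ 75.4 years

A = (501000 − 22000)/22000 = 21.77273
393000 = 501000/(1 + 21.77273·e^(−0.058t)) → 1 + 21.77273·e^(−0.058t) = 1.27481
e^(−0.058t) = 0.012622 → t = ln(79.22854)/0.058 = 4.37234/0.058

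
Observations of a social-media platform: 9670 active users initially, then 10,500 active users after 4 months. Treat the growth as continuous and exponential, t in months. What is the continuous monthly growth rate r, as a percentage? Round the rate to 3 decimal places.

10500 = 9670 · e^(r·4)
e^(4r) = 10500/9670 = 1.08583
r = ln(1.08583) / 4 = 0.08235 / 4

r ≈ 2.059% per month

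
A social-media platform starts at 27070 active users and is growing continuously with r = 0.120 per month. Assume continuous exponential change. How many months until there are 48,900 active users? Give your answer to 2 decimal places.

t ≈ 4.93 months

48900 = 27070 · e^(0.12·t)
t = ln(48900/27070) / 0.12 = ln(1.80643) / 0.12 = 0.59135 / 0.12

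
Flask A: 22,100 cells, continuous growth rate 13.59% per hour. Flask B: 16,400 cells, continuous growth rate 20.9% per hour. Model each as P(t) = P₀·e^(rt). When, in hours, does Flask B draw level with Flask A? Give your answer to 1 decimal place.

t ≈ 4.1 hours

22100·e^(0.1359t) = 16400·e^(0.209t)
22100/16400 = e^((0.209 − 0.1359)t) → ln(1.34756) = 0.0731·t
t = 0.2983 / 0.0731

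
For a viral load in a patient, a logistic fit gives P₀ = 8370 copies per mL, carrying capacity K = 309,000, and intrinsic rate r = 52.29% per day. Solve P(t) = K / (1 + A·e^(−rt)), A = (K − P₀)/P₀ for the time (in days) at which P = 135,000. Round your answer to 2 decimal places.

t ≈ 6.36 days

A = (309000 − 8370)/8370 = 35.91756
135000 = 309000/(1 + 35.91756·e^(−0.5229t)) → 1 + 35.91756·e^(−0.5229t) = 2.28889
e^(−0.5229t) = 0.035885 → t = ln(27.86707)/0.5229 = 3.32745/0.5229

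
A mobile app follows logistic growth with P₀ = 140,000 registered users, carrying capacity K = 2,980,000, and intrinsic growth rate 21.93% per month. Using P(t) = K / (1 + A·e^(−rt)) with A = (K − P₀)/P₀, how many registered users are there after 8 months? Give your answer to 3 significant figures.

≈ 661,000 registered users

A = (2980000 − 140000)/140000 = 20.28571
P(8) = 2980000 / (1 + 20.28571·e^(−0.2193·8)) = 2980000 / (1 + 20.28571·0.173011)
= 2980000 / 4.50965 ≈ 660804.86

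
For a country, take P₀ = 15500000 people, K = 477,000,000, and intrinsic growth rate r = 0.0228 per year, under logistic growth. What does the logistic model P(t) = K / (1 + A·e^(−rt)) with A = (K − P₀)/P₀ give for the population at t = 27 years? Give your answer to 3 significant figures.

A = (477000000 − 15500000)/15500000 = 29.77419
P(27) = 477000000 / (1 + 29.77419·e^(−0.0228·27)) = 477000000 / (1 + 29.77419·0.540317)
= 477000000 / 17.08749 ≈ 27915156.92

≈ 27,900,000 people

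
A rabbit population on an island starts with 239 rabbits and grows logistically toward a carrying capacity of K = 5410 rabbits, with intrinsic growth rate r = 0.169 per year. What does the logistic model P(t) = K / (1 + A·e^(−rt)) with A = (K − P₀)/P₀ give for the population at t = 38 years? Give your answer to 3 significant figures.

A = (5410 − 239)/239 = 21.63598
P(38) = 5410 / (1 + 21.63598·e^(−0.169·38)) = 5410 / (1 + 21.63598·0.001625)
= 5410 / 1.03517 ≈ 5226.21

≈ 5,230 rabbits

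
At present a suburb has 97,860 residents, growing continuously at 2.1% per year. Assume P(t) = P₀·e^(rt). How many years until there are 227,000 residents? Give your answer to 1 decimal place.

227000 = 97860 · e^(0.021·t)
t = ln(227000/97860) / 0.021 = ln(2.31964) / 0.021 = 0.84141 / 0.021

t ≈ 40.1 years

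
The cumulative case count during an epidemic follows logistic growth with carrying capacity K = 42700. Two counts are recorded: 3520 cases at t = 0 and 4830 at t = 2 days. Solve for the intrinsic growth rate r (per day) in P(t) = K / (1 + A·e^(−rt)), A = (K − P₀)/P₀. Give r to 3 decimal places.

A = (42700 − 3520)/3520 = 11.13068
4830 = 42700/(1 + 11.13068·e^(−r·2)) → e^(−2r) = (8.84058 − 1)/11.13068 = 0.704411
r = −ln(0.704411)/2 = 0.35039/2

r ≈ 0.175 per day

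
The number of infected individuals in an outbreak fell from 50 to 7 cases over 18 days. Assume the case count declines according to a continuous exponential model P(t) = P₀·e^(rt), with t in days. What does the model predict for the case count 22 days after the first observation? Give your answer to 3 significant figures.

r = ln(7/50) / 18 ≈ -0.109228 per day
P(22) = 50 · e^(-0.109228·22) = 50 · 0.09044 ≈ 4.52

≈ 4.52 cases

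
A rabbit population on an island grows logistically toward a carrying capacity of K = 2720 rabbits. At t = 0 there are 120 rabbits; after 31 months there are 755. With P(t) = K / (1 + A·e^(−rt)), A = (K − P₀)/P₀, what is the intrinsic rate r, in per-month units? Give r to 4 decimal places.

A = (2720 − 120)/120 = 21.66667
755 = 2720/(1 + 21.66667·e^(−r·31)) → e^(−31r) = (3.60265 − 1)/21.66667 = 0.120122
r = −ln(0.120122)/31 = 2.11925/31

r ≈ 0.0684 per month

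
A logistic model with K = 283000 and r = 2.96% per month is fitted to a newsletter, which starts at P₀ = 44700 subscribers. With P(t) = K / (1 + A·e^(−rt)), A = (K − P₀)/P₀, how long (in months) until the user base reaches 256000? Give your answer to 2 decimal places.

t ≈ 132.53 months

A = (283000 − 44700)/44700 = 5.3311
256000 = 283000/(1 + 5.3311·e^(−0.0296t)) → 1 + 5.3311·e^(−0.0296t) = 1.10547
e^(−0.0296t) = 0.019784 → t = ln(50.54669)/0.0296 = 3.9229/0.0296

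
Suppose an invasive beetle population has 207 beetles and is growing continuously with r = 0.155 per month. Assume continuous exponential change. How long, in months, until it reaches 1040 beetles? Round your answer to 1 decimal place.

t ≈ 10.4 months

1040 = 207 · e^(0.155·t)
t = ln(1040/207) / 0.155 = ln(5.02415) / 0.155 = 1.61426 / 0.155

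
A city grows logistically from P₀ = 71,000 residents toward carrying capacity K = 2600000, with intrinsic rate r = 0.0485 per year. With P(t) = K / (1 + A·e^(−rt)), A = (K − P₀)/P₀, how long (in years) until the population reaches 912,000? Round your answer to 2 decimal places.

A = (2600000 − 71000)/71000 = 35.61972
912000 = 2600000/(1 + 35.61972·e^(−0.0485t)) → 1 + 35.61972·e^(−0.0485t) = 2.85088
e^(−0.0485t) = 0.051962 → t = ln(19.24478)/0.0485 = 2.95724/0.0485

t ≈ 60.97 years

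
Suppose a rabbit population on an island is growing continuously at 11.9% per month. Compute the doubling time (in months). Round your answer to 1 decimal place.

doubling time = ln(2) / |r| = 0.69315 / 0.119

doubling time ≈ 5.8 months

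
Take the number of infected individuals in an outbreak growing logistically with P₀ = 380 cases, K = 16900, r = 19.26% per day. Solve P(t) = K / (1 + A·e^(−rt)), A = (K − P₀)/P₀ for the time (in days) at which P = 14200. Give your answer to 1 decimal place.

A = (16900 − 380)/380 = 43.47368
14200 = 16900/(1 + 43.47368·e^(−0.1926t)) → 1 + 43.47368·e^(−0.1926t) = 1.19014
e^(−0.1926t) = 0.004374 → t = ln(228.63938)/0.1926 = 5.43215/0.1926

t ≈ 28.2 days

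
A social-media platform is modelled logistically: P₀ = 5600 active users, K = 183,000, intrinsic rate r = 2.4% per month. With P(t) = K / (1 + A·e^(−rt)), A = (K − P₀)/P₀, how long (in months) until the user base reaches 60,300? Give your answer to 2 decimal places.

A = (183000 − 5600)/5600 = 31.67857
60300 = 183000/(1 + 31.67857·e^(−0.024t)) → 1 + 31.67857·e^(−0.024t) = 3.03483
e^(−0.024t) = 0.064234 → t = ln(15.5682)/0.024 = 2.74523/0.024

t ≈ 114.38 months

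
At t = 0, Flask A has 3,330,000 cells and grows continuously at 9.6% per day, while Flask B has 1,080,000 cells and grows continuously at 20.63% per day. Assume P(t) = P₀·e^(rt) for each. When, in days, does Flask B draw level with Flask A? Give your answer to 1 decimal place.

3330000·e^(0.096t) = 1080000·e^(0.2063t)
3330000/1080000 = e^((0.2063 − 0.096)t) → ln(3.08333) = 0.1103·t
t = 1.12601 / 0.1103

t ≈ 10.2 days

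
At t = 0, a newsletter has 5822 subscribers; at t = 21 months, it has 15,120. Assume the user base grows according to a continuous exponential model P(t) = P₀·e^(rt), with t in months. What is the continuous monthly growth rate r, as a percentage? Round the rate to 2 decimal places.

15120 = 5822 · e^(r·21)
e^(21r) = 15120/5822 = 2.59705
r = ln(2.59705) / 21 = 0.95437 / 21

r ≈ 4.54% per month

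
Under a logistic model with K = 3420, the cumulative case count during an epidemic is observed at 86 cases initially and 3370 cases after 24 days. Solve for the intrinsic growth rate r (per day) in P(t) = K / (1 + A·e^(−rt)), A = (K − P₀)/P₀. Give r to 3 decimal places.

r ≈ 0.328 per day

A = (3420 − 86)/86 = 38.76744
3370 = 3420/(1 + 38.76744·e^(−r·24)) → e^(−24r) = (1.01484 − 1)/38.76744 = 0.000383
r = −ln(0.000383)/24 = 7.86823/24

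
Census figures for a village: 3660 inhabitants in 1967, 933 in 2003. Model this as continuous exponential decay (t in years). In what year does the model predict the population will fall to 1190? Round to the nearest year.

year 1997

r = ln(933/3660) / 36 = -1.36681/36 ≈ -0.037967 per year
t = ln(1190/3660) / r = -1.12351/-0.037967 ≈ 29.59 years after 1967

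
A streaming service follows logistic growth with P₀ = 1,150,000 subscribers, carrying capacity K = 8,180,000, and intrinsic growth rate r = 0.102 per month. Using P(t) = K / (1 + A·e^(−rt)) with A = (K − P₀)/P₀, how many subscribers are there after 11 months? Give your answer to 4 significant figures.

≈ 2,735,000 subscribers

A = (8180000 − 1150000)/1150000 = 6.11304
P(11) = 8180000 / (1 + 6.11304·e^(−0.102·11)) = 8180000 / (1 + 6.11304·0.325628)
= 8180000 / 2.99058 ≈ 2735257.72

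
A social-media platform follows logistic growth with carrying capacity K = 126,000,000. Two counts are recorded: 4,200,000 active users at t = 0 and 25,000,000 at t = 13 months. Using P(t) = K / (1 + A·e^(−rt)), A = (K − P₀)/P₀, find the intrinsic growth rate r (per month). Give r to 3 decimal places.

A = (126000000 − 4200000)/4200000 = 29
25000000 = 126000000/(1 + 29·e^(−r·13)) → e^(−13r) = (5.04 − 1)/29 = 0.13931
r = −ln(0.13931)/13 = 1.97105/13

r ≈ 0.152 per month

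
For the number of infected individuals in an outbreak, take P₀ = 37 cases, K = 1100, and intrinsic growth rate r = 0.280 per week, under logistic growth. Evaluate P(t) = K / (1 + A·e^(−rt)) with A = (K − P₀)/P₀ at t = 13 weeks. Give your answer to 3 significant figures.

A = (1100 − 37)/37 = 28.72973
P(13) = 1100 / (1 + 28.72973·e^(−0.28·13)) = 1100 / (1 + 28.72973·0.026252)
= 1100 / 1.75422 ≈ 627.06

≈ 627 cases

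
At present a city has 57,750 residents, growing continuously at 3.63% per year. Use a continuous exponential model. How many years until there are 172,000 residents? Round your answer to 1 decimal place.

172000 = 57750 · e^(0.0363·t)
t = ln(172000/57750) / 0.0363 = ln(2.97835) / 0.0363 = 1.09137 / 0.0363

t ≈ 30.1 years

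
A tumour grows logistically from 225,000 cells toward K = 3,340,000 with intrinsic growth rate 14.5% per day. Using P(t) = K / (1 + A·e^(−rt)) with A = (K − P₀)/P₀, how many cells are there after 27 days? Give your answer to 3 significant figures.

A = (3340000 − 225000)/225000 = 13.84444
P(27) = 3340000 / (1 + 13.84444·e^(−0.145·27)) = 3340000 / (1 + 13.84444·0.019941)
= 3340000 / 1.27607 ≈ 2617419.85

≈ 2,620,000 cells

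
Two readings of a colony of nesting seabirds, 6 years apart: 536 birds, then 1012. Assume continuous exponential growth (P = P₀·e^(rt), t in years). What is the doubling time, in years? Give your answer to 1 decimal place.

doubling time ≈ 6.5 years

r = ln(1012/536) / 6 = ln(1.88806) / 6 ≈ 0.105925 per year
doubling time = ln 2 / |r| = 0.69315 / 0.105925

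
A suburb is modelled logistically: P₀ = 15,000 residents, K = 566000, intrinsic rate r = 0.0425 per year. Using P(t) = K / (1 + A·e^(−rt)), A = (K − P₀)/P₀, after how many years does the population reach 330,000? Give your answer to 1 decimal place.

t ≈ 92.7 years

A = (566000 − 15000)/15000 = 36.73333
330000 = 566000/(1 + 36.73333·e^(−0.0425t)) → 1 + 36.73333·e^(−0.0425t) = 1.71515
e^(−0.0425t) = 0.019469 → t = ln(51.36441)/0.0425 = 3.93895/0.0425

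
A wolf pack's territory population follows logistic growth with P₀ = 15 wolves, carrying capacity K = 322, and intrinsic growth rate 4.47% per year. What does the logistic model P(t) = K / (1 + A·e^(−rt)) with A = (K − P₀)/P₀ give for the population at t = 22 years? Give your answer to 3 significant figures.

≈ 37.2 wolves

A = (322 − 15)/15 = 20.46667
P(22) = 322 / (1 + 20.46667·e^(−0.0447·22)) = 322 / (1 + 20.46667·0.374037)
= 322 / 8.65529 ≈ 37.2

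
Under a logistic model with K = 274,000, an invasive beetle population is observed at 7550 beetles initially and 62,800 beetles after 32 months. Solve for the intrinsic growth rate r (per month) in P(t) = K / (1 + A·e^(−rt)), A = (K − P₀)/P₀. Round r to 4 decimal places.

A = (274000 − 7550)/7550 = 35.29139
62800 = 274000/(1 + 35.29139·e^(−r·32)) → e^(−32r) = (4.36306 − 1)/35.29139 = 0.095294
r = −ln(0.095294)/32 = 2.35079/32

r ≈ 0.0735 per month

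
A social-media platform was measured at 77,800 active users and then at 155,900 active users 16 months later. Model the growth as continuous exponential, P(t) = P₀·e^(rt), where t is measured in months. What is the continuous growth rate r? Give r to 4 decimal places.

r ≈ 0.0434 per month

155900 = 77800 · e^(r·16)
e^(16r) = 155900/77800 = 2.00386
r = ln(2.00386) / 16 = 0.69507 / 16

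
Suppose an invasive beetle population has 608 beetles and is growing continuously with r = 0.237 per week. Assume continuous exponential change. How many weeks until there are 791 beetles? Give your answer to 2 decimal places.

791 = 608 · e^(0.237·t)
t = ln(791/608) / 0.237 = ln(1.30099) / 0.237 = 0.26312 / 0.237

t ≈ 1.11 weeks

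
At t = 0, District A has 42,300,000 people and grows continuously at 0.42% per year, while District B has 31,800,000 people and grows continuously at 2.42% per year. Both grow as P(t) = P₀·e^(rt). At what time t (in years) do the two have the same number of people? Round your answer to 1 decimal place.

t ≈ 14.3 years

42300000·e^(0.0042t) = 31800000·e^(0.0242t)
42300000/31800000 = e^((0.0242 − 0.0042)t) → ln(1.33019) = 0.02·t
t = 0.28532 / 0.02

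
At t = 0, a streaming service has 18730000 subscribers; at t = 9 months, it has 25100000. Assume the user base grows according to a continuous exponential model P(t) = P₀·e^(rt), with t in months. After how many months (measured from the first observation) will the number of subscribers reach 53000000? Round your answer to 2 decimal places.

r = ln(25100000/18730000) / 9 ≈ 0.032527 per month
t = ln(53000000/18730000) / r = 1.04017 / 0.032527 ≈ 31.979

t ≈ 31.98 months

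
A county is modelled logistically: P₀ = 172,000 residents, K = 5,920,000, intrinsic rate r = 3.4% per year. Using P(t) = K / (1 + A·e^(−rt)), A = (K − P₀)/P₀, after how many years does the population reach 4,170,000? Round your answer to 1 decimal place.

A = (5920000 − 172000)/172000 = 33.4186
4170000 = 5920000/(1 + 33.4186·e^(−0.034t)) → 1 + 33.4186·e^(−0.034t) = 1.41966
e^(−0.034t) = 0.012558 → t = ln(79.63176)/0.034 = 4.37741/0.034

t ≈ 128.7 years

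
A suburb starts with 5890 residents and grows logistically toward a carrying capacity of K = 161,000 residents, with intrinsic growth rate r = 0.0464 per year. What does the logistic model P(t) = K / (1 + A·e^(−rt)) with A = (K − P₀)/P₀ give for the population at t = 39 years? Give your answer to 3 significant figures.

A = (161000 − 5890)/5890 = 26.33447
P(39) = 161000 / (1 + 26.33447·e^(−0.0464·39)) = 161000 / (1 + 26.33447·0.16372)
= 161000 / 5.31147 ≈ 30311.77

≈ 30,300 residents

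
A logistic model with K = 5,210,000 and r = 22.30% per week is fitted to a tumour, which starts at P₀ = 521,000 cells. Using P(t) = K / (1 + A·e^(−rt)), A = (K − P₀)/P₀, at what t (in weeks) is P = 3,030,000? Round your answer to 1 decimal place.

A = (5210000 − 521000)/521000 = 9
3030000 = 5210000/(1 + 9·e^(−0.223t)) → 1 + 9·e^(−0.223t) = 1.71947
e^(−0.223t) = 0.079941 → t = ln(12.50917)/0.223 = 2.52646/0.223

t ≈ 11.3 weeks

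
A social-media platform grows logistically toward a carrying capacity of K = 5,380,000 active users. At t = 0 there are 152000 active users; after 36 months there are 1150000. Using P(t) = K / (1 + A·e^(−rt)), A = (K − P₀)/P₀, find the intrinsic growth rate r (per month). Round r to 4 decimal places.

A = (5380000 − 152000)/152000 = 34.39474
1150000 = 5380000/(1 + 34.39474·e^(−r·36)) → e^(−36r) = (4.67826 − 1)/34.39474 = 0.106943
r = −ln(0.106943)/36 = 2.23546/36

r ≈ 0.0621 per month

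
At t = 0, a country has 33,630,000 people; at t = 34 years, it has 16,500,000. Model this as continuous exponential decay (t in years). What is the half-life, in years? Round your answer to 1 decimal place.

r = ln(16500000/33630000) / 34 = ln(0.49063) / 34 ≈ -0.020943 per year
half-life = ln 2 / |r| = 0.69315 / 0.020943

half-life ≈ 33.1 years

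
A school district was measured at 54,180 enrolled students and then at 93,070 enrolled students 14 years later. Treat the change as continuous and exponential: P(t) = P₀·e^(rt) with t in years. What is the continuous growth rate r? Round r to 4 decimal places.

93070 = 54180 · e^(r·14)
e^(14r) = 93070/54180 = 1.71779
r = ln(1.71779) / 14 = 0.54104 / 14

r ≈ 0.0386 per year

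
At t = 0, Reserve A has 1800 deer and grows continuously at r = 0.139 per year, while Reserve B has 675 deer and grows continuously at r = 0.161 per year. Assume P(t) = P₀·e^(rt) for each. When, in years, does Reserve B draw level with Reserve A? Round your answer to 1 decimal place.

1800·e^(0.139t) = 675·e^(0.161t)
1800/675 = e^((0.161 − 0.139)t) → ln(2.66667) = 0.022·t
t = 0.98083 / 0.022

t ≈ 44.6 years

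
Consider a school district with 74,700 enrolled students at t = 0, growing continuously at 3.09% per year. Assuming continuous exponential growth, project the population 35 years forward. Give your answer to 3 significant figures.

≈ 220,000 enrolled students

P(35) = 74700 · e^(0.0309·35) = 74700 · e^(1.0815)
= 74700 · 2.9491 ≈ 220297.76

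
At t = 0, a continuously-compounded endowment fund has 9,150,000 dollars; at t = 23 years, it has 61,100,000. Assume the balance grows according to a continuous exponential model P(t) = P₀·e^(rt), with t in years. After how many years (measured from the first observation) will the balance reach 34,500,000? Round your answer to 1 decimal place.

t ≈ 16.1 years

r = ln(61100000/9150000) / 23 ≈ 0.082555 per year
t = ln(34500000/9150000) / r = 1.32721 / 0.082555 ≈ 16.077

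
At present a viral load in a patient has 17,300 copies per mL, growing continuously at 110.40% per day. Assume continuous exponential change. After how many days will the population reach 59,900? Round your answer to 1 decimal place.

t ≈ 1.1 days

59900 = 17300 · e^(1.104·t)
t = ln(59900/17300) / 1.104 = ln(3.46243) / 1.104 = 1.24197 / 1.104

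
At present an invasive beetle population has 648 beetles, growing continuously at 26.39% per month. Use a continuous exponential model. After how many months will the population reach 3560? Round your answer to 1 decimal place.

t ≈ 6.5 months

3560 = 648 · e^(0.2639·t)
t = ln(3560/648) / 0.2639 = ln(5.49383) / 0.2639 = 1.70363 / 0.2639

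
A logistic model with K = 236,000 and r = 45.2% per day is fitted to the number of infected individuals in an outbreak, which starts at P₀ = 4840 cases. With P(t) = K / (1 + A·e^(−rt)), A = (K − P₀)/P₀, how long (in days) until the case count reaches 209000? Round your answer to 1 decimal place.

A = (236000 − 4840)/4840 = 47.76033
209000 = 236000/(1 + 47.76033·e^(−0.452t)) → 1 + 47.76033·e^(−0.452t) = 1.12919
e^(−0.452t) = 0.002705 → t = ln(369.70034)/0.452 = 5.91269/0.452

t ≈ 13.1 days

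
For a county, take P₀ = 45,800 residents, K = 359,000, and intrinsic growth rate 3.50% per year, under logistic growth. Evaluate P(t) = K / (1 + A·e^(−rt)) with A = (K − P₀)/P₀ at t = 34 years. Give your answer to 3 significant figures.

A = (359000 − 45800)/45800 = 6.83843
P(34) = 359000 / (1 + 6.83843·e^(−0.035·34)) = 359000 / (1 + 6.83843·0.304221)
= 359000 / 3.0804 ≈ 116543.49

≈ 117,000 residents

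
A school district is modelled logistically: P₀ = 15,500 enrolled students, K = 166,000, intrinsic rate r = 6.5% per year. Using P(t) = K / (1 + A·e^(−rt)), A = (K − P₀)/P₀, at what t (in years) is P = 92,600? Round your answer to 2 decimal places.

A = (166000 − 15500)/15500 = 9.70968
92600 = 166000/(1 + 9.70968·e^(−0.065t)) → 1 + 9.70968·e^(−0.065t) = 1.79266
e^(−0.065t) = 0.081636 → t = ln(12.24954)/0.065 = 2.50549/0.065

t ≈ 38.55 years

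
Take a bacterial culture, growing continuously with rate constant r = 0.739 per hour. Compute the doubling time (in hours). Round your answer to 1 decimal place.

doubling time = ln(2) / |r| = 0.69315 / 0.739

doubling time ≈ 0.9 hours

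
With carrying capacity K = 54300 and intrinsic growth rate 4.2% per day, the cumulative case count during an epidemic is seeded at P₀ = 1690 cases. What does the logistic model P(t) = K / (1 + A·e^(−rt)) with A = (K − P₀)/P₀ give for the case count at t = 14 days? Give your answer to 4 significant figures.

≈ 2,969 cases

A = (54300 − 1690)/1690 = 31.13018
P(14) = 54300 / (1 + 31.13018·e^(−0.042·14)) = 54300 / (1 + 31.13018·0.555437)
= 54300 / 18.29085 ≈ 2968.7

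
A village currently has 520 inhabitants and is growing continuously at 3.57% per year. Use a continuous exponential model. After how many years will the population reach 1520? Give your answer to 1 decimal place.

1520 = 520 · e^(0.0357·t)
t = ln(1520/520) / 0.0357 = ln(2.92308) / 0.0357 = 1.07264 / 0.0357

t ≈ 30.0 years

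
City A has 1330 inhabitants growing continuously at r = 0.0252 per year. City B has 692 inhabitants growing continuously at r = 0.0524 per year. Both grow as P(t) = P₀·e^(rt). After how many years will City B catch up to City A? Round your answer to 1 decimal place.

1330·e^(0.0252t) = 692·e^(0.0524t)
1330/692 = e^((0.0524 − 0.0252)t) → ln(1.92197) = 0.0272·t
t = 0.65335 / 0.0272

t ≈ 24.0 years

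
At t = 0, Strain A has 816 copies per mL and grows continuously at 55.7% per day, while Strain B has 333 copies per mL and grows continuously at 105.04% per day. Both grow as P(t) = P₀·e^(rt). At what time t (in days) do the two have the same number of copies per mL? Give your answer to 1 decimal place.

t ≈ 1.8 days

816·e^(0.557t) = 333·e^(1.0504t)
816/333 = e^((1.0504 − 0.557)t) → ln(2.45045) = 0.4934·t
t = 0.89627 / 0.4934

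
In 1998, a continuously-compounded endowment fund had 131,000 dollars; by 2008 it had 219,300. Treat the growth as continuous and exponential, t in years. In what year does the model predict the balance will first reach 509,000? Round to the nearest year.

r = ln(219300/131000) / 10 = 0.51524/10 ≈ 0.051524 per year
t = ln(509000/131000) / r = 1.35725/0.051524 ≈ 26.34 years after 1998

year 2024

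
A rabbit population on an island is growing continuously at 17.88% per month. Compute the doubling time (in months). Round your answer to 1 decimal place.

doubling time = ln(2) / |r| = 0.69315 / 0.1788

doubling time ≈ 3.9 months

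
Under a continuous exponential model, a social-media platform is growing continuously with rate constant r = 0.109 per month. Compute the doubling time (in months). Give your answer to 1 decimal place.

doubling time = ln(2) / |r| = 0.69315 / 0.109

doubling time ≈ 6.4 months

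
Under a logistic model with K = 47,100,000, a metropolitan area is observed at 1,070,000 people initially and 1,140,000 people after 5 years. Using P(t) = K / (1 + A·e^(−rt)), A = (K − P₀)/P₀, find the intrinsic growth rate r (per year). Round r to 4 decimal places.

r ≈ 0.0130 per year

A = (47100000 − 1070000)/1070000 = 43.01869
1140000 = 47100000/(1 + 43.01869·e^(−r·5)) → e^(−5r) = (41.31579 − 1)/43.01869 = 0.937169
r = −ln(0.937169)/5 = 0.06489/5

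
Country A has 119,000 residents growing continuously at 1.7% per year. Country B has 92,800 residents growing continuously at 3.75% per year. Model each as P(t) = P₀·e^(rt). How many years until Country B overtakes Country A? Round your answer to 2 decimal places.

119000·e^(0.017t) = 92800·e^(0.0375t)
119000/92800 = e^((0.0375 − 0.017)t) → ln(1.28233) = 0.0205·t
t = 0.24868 / 0.0205

t ≈ 12.13 years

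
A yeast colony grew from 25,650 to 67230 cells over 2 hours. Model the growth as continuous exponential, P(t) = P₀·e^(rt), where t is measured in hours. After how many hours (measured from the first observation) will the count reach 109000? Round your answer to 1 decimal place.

t ≈ 3.0 hours

r = ln(67230/25650) / 2 ≈ 0.481788 per hour
t = ln(109000/25650) / r = 1.4468 / 0.481788 ≈ 3.003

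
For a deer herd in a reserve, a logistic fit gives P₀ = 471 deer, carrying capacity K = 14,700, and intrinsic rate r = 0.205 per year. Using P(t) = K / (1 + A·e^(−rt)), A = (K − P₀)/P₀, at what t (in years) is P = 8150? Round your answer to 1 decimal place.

t ≈ 17.7 years

A = (14700 − 471)/471 = 30.21019
8150 = 14700/(1 + 30.21019·e^(−0.205t)) → 1 + 30.21019·e^(−0.205t) = 1.80368
e^(−0.205t) = 0.026603 → t = ln(37.58978)/0.205 = 3.62673/0.205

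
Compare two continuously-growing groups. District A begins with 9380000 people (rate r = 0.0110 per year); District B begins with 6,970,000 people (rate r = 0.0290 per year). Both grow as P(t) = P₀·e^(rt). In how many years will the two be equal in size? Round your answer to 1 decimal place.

t ≈ 16.5 years

9380000·e^(0.011t) = 6970000·e^(0.029t)
9380000/6970000 = e^((0.029 − 0.011)t) → ln(1.34577) = 0.018·t
t = 0.29696 / 0.018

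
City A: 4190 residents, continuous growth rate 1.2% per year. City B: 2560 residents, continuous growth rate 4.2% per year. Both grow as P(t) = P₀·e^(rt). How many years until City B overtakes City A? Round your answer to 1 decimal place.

t ≈ 16.4 years

4190·e^(0.012t) = 2560·e^(0.042t)
4190/2560 = e^((0.042 − 0.012)t) → ln(1.63672) = 0.03·t
t = 0.49269 / 0.03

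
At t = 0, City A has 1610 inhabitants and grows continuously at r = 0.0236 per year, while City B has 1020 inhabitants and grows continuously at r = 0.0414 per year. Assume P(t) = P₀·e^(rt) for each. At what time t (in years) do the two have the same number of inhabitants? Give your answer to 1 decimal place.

t ≈ 25.6 years

1610·e^(0.0236t) = 1020·e^(0.0414t)
1610/1020 = e^((0.0414 − 0.0236)t) → ln(1.57843) = 0.0178·t
t = 0.45643 / 0.0178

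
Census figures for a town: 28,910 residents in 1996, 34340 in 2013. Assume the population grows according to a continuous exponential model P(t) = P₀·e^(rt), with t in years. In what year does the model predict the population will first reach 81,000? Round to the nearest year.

r = ln(34340/28910) / 17 = 0.17212/17 ≈ 0.010125 per year
t = ln(81000/28910) / r = 1.03026/0.010125 ≈ 101.76 years after 1996

year 2098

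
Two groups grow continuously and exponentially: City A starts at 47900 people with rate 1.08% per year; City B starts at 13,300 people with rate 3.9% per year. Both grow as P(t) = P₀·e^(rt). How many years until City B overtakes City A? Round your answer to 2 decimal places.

t ≈ 45.44 years

47900·e^(0.0108t) = 13300·e^(0.039t)
47900/13300 = e^((0.039 − 0.0108)t) → ln(3.6015) = 0.0282·t
t = 1.28135 / 0.0282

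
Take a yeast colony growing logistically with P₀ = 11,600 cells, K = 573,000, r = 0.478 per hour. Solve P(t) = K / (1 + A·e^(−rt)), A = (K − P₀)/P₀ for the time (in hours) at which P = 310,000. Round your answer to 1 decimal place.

A = (573000 − 11600)/11600 = 48.39655
310000 = 573000/(1 + 48.39655·e^(−0.478t)) → 1 + 48.39655·e^(−0.478t) = 1.84839
e^(−0.478t) = 0.01753 → t = ln(57.04537)/0.478 = 4.04385/0.478

t ≈ 8.5 hours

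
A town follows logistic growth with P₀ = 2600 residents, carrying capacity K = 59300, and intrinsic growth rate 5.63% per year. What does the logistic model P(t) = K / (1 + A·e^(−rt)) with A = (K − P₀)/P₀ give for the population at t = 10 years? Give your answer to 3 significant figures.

A = (59300 − 2600)/2600 = 21.80769
P(10) = 59300 / (1 + 21.80769·e^(−0.0563·10)) = 59300 / (1 + 21.80769·0.569498)
= 59300 / 13.41944 ≈ 4418.96

≈ 4,420 residents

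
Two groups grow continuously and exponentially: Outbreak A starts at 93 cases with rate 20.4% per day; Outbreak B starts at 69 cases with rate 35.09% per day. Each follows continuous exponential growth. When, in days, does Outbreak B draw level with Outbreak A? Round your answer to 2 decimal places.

93·e^(0.204t) = 69·e^(0.3509t)
93/69 = e^((0.3509 − 0.204)t) → ln(1.34783) = 0.1469·t
t = 0.29849 / 0.1469

t ≈ 2.03 days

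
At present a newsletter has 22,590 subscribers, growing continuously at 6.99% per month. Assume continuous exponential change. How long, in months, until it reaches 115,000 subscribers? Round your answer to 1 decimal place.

t ≈ 23.3 months

115000 = 22590 · e^(0.0699·t)
t = ln(115000/22590) / 0.0699 = ln(5.09075) / 0.0699 = 1.62742 / 0.0699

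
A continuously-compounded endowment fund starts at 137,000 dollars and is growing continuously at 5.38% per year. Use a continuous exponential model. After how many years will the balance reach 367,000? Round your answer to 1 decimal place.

t ≈ 18.3 years

367000 = 137000 · e^(0.0538·t)
t = ln(367000/137000) / 0.0538 = ln(2.67883) / 0.0538 = 0.98538 / 0.0538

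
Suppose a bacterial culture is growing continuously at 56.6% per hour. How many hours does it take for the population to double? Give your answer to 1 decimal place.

doubling time = ln(2) / |r| = 0.69315 / 0.566

doubling time ≈ 1.2 hours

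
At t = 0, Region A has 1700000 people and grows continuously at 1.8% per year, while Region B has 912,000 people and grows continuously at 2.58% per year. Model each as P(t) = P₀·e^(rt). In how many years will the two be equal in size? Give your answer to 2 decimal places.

t ≈ 79.84 years

1700000·e^(0.018t) = 912000·e^(0.0258t)
1700000/912000 = e^((0.0258 − 0.018)t) → ln(1.86404) = 0.0078·t
t = 0.62274 / 0.0078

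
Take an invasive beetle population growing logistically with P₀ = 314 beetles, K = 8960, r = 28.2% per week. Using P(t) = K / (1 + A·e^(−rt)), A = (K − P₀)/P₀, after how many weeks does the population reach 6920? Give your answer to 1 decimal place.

t ≈ 16.1 weeks

A = (8960 − 314)/314 = 27.53503
6920 = 8960/(1 + 27.53503·e^(−0.282t)) → 1 + 27.53503·e^(−0.282t) = 1.2948
e^(−0.282t) = 0.010706 → t = ln(93.40315)/0.282 = 4.53693/0.282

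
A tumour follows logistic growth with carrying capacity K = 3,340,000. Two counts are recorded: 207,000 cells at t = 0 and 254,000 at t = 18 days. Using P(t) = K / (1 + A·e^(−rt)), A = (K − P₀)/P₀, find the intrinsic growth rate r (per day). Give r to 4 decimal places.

r ≈ 0.0122 per day

A = (3340000 − 207000)/207000 = 15.13527
254000 = 3340000/(1 + 15.13527·e^(−r·18)) → e^(−18r) = (13.14961 − 1)/15.13527 = 0.802735
r = −ln(0.802735)/18 = 0.21973/18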